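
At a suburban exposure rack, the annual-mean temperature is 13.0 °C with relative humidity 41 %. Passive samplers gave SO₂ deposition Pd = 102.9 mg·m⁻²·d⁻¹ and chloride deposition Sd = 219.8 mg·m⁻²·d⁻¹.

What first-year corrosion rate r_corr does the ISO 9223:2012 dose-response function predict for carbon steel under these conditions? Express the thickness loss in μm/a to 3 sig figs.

carbon steel: T>10 °C ⇒ hinge -0.054·(13.0−10) = -0.1620
  SO₂ term: 1.77·102.9^0.52·exp(0.02·41-0.1620) = 38.04
  Cl⁻ term: 0.102·219.8^0.62·exp(0.033·41+0.04·13.0) = 18.8
  sum: 38.04 + 18.8 → r_corr = 56.83 μm/a

r_corr = 56.8 μm/a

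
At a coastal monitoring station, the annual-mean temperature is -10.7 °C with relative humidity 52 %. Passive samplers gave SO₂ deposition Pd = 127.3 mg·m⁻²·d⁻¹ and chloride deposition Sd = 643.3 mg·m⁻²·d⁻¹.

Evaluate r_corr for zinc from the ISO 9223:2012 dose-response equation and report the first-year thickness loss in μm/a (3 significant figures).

r_corr = 0.968 μm/a

zinc: temperature factor f = +0.038·(-20.7) = -0.7866
  SO₂ term: 0.0129·127.3^0.44·exp(0.046·52-0.7866) = 0.5419
  Sd branch = 0.0175·Sd^0.57·e^(0.008·RH+0.085·T) = 0.4261 μm/a
  r_corr = 0.5419 + 0.4261 = 0.968 μm/a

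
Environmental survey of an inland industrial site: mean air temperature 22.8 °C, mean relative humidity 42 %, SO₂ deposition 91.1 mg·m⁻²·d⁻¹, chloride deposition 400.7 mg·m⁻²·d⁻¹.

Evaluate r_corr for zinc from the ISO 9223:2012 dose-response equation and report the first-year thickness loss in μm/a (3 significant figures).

r_corr = 5.44 μm/a

zinc: f(T) = -0.071·(T−10) [T>10 °C] = -0.9088
  Pd branch = 0.0129·Pd^0.44·e^(0.046·RH+f) = 0.2613 μm/a
  Cl⁻ term: 0.0175·400.7^0.57·exp(0.008·42+0.085·22.8) = 5.179
  r_corr = 0.2613 + 5.179 = 5.44 μm/a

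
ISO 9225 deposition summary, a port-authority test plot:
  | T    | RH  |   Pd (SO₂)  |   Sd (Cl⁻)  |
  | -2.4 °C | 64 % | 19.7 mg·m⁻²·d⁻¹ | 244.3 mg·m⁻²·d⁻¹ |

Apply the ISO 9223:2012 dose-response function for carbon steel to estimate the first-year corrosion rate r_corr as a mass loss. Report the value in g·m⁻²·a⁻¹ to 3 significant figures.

carbon steel: f(T) = +0.150·(T−10) [T≤10 °C] = -1.8600
  sulphur-dioxide contribution → 4.669 μm/a
  chloride contribution → 23.16 μm/a
  total first-year rate 27.82 μm/a
Convert to mass loss: 27.82 μm/a × 7.85 g/cm³ = 218.4 g·m⁻²·a⁻¹

r_corr = 218 g·m⁻²·a⁻¹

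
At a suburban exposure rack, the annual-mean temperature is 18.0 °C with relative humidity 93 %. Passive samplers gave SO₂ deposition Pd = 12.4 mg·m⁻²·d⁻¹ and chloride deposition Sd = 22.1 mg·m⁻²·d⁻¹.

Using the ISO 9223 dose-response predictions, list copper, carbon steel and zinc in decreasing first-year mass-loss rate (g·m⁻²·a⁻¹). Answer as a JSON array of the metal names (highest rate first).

["carbon steel", "copper", "zinc"]

copper: T>10 °C ⇒ hinge -0.080·(18.0−10) = -0.6400
  SO₂ term: 0.0053·12.4^0.26·exp(0.059·93-0.6400) = 1.299
  Cl⁻ term: 0.01025·22.1^0.27·exp(0.036·93+0.049·18.0) = 1.625
  r_corr = 1.299 + 1.625 = 2.924 μm/a
  mass loss = 2.924 μm/a × 8.96 g/cm³ = 26.2 g·m⁻²·a⁻¹
carbon steel: f(T) = -0.054·(T−10) [T>10 °C] = -0.4320
  Pd branch = 1.77·Pd^0.52·e^(0.02·RH+f) = 27.34 μm/a
  Sd branch = 0.102·Sd^0.62·e^(0.033·RH+0.04·T) = 30.74 μm/a
  sum: 27.34 + 30.74 → r_corr = 58.07 μm/a
  mass loss = 58.07 μm/a × 7.85 g/cm³ = 455.9 g·m⁻²·a⁻¹
zinc: f(T) = -0.071·(T−10) [T>10 °C] = -0.5680
  SO₂ term: 0.0129·12.4^0.44·exp(0.046·93-0.5680) = 1.596
  Sd branch = 0.0175·Sd^0.57·e^(0.008·RH+0.085·T) = 0.9929 μm/a
  sum: 1.596 + 0.9929 → r_corr = 2.589 μm/a
  mass loss = 2.589 μm/a × 7.14 g/cm³ = 18.48 g·m⁻²·a⁻¹
Ordering by g·m⁻²·a⁻¹: carbon steel (456) > copper (26.2) > zinc (18.5)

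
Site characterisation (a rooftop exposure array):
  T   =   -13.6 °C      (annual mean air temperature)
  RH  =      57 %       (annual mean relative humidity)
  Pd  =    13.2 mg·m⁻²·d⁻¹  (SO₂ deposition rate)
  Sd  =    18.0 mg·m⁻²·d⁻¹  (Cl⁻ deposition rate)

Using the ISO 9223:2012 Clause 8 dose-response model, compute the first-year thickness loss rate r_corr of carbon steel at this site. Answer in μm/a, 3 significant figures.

carbon steel: f(T) = +0.150·(T−10) [T≤10 °C] = -3.5400
  Pd branch = 1.77·Pd^0.52·e^(0.02·RH+f) = 0.6143 μm/a
  Cl⁻ term: 0.102·18.0^0.62·exp(0.033·57+0.04·-13.6) = 2.331
  r_corr = 0.6143 + 2.331 = 2.945 μm/a

r_corr = 2.95 μm/a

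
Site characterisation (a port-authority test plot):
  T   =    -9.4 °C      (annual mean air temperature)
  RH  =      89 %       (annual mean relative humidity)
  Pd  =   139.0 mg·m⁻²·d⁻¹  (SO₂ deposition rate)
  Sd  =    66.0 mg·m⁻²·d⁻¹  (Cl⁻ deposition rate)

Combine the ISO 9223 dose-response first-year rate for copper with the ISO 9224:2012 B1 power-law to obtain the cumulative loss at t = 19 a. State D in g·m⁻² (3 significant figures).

copper: temperature factor f = +0.126·(-19.4) = -2.4444
  Pd branch = 0.0053·Pd^0.26·e^(0.059·RH+f) = 0.3165 μm/a
  Cl⁻ term: 0.01025·66.0^0.27·exp(0.036·89+0.049·-9.4) = 0.4937
  r_corr = 0.3165 + 0.4937 = 0.8102 μm/a
Power-law: D(19) = r_corr · 19^0.667
  D(19) = 0.8102 × 19^0.667 = 0.8102 × 7.127 = 5.774 μm
  Mass loss = 5.774 μm × 8.96 g/cm³ = 51.74 g·m⁻²

D(19) = 51.7 g·m⁻²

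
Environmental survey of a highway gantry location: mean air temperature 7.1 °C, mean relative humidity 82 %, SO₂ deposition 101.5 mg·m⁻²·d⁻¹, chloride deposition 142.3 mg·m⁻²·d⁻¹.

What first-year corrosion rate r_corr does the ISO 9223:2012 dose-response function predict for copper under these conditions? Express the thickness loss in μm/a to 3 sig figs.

r_corr = 2.60 μm/a

copper: temperature factor f = +0.126·(-2.9) = -0.3654
  Pd branch = 0.0053·Pd^0.26·e^(0.059·RH+f) = 1.543 μm/a
  Cl⁻ term: 0.01025·142.3^0.27·exp(0.036·82+0.049·7.1) = 1.06
  r_corr = 1.543 + 1.06 = 2.603 μm/a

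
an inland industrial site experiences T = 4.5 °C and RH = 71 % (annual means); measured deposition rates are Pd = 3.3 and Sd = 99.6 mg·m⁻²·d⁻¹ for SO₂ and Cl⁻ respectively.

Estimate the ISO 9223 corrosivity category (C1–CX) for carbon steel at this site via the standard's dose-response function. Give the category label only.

C3

carbon steel: temperature factor f = +0.150·(-5.5) = -0.8250
  SO₂ term: 1.77·3.3^0.52·exp(0.02·71-0.8250) = 5.97
  Cl⁻ term: 0.102·99.6^0.62·exp(0.033·71+0.04·4.5) = 22.04
  sum: 5.97 + 22.04 → r_corr = 28.01 μm/a
28 μm/a falls in (25, 50] for carbon steel → category C3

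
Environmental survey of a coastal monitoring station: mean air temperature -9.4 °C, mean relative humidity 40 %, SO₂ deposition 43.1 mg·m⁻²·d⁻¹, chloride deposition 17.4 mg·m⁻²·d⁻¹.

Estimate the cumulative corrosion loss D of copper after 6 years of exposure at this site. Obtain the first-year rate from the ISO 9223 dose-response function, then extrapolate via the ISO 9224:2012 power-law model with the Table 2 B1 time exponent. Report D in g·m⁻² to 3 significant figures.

D(6) = 2.13 g·m⁻²

copper: T≤10 °C ⇒ hinge +0.126·(-9.4−10) = -2.4444
  SO₂ term: 0.0053·43.1^0.26·exp(0.059·40-2.4444) = 0.01296
  Sd branch = 0.01025·Sd^0.27·e^(0.036·RH+0.049·T) = 0.05902 μm/a
  r_corr = 0.01296 + 0.05902 = 0.07198 μm/a
Power-law: D(6) = r_corr · 6^0.667
  D(6) = 0.07198 × 6^0.667 = 0.07198 × 3.304 = 0.2378 μm
  Mass loss = 0.2378 μm × 8.96 g/cm³ = 2.131 g·m⁻²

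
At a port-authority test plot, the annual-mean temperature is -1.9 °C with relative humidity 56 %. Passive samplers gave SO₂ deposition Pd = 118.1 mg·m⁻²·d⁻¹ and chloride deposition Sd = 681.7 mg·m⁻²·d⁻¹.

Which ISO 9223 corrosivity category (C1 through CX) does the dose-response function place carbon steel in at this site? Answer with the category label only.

C3

carbon steel: temperature factor f = +0.150·(-11.9) = -1.7850
  sulphur-dioxide contribution → 10.88 μm/a
  chloride contribution → 34.28 μm/a
  total first-year rate 45.16 μm/a
ISO 9223 Table 2 (carbon steel): 25 < 45.2 ≤ 50 μm/a ⇒ C3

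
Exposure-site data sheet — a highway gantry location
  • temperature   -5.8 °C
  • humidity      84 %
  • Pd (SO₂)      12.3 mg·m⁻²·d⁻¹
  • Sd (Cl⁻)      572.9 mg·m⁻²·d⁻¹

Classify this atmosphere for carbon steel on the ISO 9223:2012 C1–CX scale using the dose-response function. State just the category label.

carbon steel: T≤10 °C ⇒ hinge +0.150·(-5.8−10) = -2.3700
  Pd branch = 1.77·Pd^0.52·e^(0.02·RH+f) = 3.274 μm/a
  Cl⁻ term: 0.102·572.9^0.62·exp(0.033·84+0.04·-5.8) = 66.33
  r_corr = 3.274 + 66.33 = 69.6 μm/a
69.6 μm/a falls in (50, 80] for carbon steel → category C4

C4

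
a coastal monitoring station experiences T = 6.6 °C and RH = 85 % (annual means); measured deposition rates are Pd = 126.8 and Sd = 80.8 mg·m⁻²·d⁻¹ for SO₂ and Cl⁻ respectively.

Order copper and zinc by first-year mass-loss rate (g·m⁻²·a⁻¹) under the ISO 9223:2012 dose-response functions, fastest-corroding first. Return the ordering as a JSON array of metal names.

copper: T≤10 °C ⇒ hinge +0.126·(6.6−10) = -0.4284
  sulphur-dioxide contribution → 1.832 μm/a
  chloride contribution → 0.9888 μm/a
  total first-year rate 2.821 μm/a
  mass loss = 2.821 μm/a × 8.96 g/cm³ = 25.28 g·m⁻²·a⁻¹
zinc: f(T) = +0.038·(T−10) [T≤10 °C] = -0.1292
  sulphur-dioxide contribution → 4.764 μm/a
  chloride contribution → 0.74 μm/a
  ⇒ r_corr(zinc) = 5.504 μm/a
  mass loss = 5.504 μm/a × 7.14 g/cm³ = 39.3 g·m⁻²·a⁻¹
Ordering by g·m⁻²·a⁻¹: zinc (39.3) > copper (25.3)

["zinc", "copper"]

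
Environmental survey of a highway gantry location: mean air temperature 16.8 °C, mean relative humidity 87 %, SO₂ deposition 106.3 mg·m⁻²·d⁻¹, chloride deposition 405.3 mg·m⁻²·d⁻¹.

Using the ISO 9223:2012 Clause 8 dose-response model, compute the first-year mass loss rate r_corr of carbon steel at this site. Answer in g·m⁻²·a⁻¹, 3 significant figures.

r_corr = 1.77e+03 g·m⁻²·a⁻¹

carbon steel: T>10 °C ⇒ hinge -0.054·(16.8−10) = -0.3672
  SO₂ term: 1.77·106.3^0.52·exp(0.02·87-0.3672) = 79.06
  Sd branch = 0.102·Sd^0.62·e^(0.033·RH+0.04·T) = 145.9 μm/a
  r_corr = 79.06 + 145.9 = 225 μm/a
Convert to mass loss: 225 μm/a × 7.85 g/cm³ = 1766 g·m⁻²·a⁻¹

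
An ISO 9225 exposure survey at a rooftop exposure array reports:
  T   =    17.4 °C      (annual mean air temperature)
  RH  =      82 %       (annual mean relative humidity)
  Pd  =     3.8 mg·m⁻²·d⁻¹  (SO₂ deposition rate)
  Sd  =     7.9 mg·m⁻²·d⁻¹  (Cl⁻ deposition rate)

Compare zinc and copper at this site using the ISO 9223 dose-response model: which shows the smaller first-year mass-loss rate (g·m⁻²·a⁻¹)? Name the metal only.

zinc

zinc: temperature factor f = -0.071·(7.4) = -0.5254
  SO₂ term: 0.0129·3.8^0.44·exp(0.046·82-0.5254) = 0.5966
  Cl⁻ term: 0.0175·7.9^0.57·exp(0.008·82+0.085·17.4) = 0.4807
  r_corr = 0.5966 + 0.4807 = 1.077 μm/a
  mass loss = 1.077 μm/a × 7.14 g/cm³ = 7.692 g·m⁻²·a⁻¹
copper: T>10 °C ⇒ hinge -0.080·(17.4−10) = -0.5920
  SO₂ term: 0.0053·3.8^0.26·exp(0.059·82-0.5920) = 0.5236
  Sd branch = 0.01025·Sd^0.27·e^(0.036·RH+0.049·T) = 0.8043 μm/a
  r_corr = 0.5236 + 0.8043 = 1.328 μm/a
  mass loss = 1.328 μm/a × 8.96 g/cm³ = 11.9 g·m⁻²·a⁻¹
Ordering by g·m⁻²·a⁻¹: copper (11.9) > zinc (7.69)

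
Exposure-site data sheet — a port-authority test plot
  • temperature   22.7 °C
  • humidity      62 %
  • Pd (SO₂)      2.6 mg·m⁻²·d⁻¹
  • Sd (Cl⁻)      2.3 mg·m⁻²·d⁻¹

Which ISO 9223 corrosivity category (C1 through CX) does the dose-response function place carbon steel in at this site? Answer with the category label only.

C2

carbon steel: f(T) = -0.054·(T−10) [T>10 °C] = -0.6858
  SO₂ term: 1.77·2.6^0.52·exp(0.02·62-0.6858) = 5.063
  Cl⁻ term: 0.102·2.3^0.62·exp(0.033·62+0.04·22.7) = 3.279
  r_corr = 5.063 + 3.279 = 8.343 μm/a
8.34 μm/a falls in (1.3, 25] for carbon steel → category C2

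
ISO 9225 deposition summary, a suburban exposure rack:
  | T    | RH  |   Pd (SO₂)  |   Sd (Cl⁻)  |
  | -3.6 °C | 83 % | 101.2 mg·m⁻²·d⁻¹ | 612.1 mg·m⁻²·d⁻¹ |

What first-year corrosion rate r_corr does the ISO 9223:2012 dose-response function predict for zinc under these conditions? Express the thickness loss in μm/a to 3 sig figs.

zinc: temperature factor f = +0.038·(-13.6) = -0.5168
  SO₂ term: 0.0129·101.2^0.44·exp(0.046·83-0.5168) = 2.67
  Cl⁻ term: 0.0175·612.1^0.57·exp(0.008·83+0.085·-3.6) = 0.9705
  sum: 2.67 + 0.9705 → r_corr = 3.641 μm/a

r_corr = 3.64 μm/a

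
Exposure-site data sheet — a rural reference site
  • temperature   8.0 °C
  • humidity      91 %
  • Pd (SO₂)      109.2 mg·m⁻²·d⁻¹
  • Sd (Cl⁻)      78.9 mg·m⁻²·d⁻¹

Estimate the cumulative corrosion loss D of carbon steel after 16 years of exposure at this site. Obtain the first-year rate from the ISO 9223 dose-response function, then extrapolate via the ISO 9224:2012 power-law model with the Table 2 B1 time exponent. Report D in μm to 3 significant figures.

D(16) = 577 μm

carbon steel: temperature factor f = +0.150·(-2.0) = -0.3000
  sulphur-dioxide contribution → 92.89 μm/a
  chloride contribution → 42.46 μm/a
  total first-year rate 135.3 μm/a
ISO 9224: D(t) = r_corr · t^b with b = 0.523 (carbon steel, B1)
  D(16) = 135.3 × 16^0.523 = 135.3 × 4.263 = 577 μm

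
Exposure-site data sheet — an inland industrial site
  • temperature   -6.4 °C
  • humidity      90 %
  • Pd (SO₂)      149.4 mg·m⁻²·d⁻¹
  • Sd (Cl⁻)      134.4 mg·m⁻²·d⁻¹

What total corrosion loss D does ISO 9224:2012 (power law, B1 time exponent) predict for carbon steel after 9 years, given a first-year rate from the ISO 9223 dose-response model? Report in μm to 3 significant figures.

D(9) = 140 μm

carbon steel: f(T) = +0.150·(T−10) [T≤10 °C] = -2.4600
  SO₂ term: 1.77·149.4^0.52·exp(0.02·90-2.4600) = 12.36
  Sd branch = 0.102·Sd^0.62·e^(0.033·RH+0.04·T) = 32.13 μm/a
  r_corr = 12.36 + 32.13 = 44.49 μm/a
ISO 9224: D(t) = r_corr · t^b with b = 0.523 (carbon steel, B1)
  D(9) = 44.49 × 9^0.523 = 44.49 × 3.156 = 140.4 μm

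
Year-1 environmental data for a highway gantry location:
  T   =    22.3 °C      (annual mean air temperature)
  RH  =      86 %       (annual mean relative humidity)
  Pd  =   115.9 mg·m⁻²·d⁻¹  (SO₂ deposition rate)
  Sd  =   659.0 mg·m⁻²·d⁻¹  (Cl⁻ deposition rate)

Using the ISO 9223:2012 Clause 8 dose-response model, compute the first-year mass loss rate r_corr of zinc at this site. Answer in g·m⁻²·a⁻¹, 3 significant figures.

zinc: f(T) = -0.071·(T−10) [T>10 °C] = -0.8733
  Pd branch = 0.0129·Pd^0.44·e^(0.046·RH+f) = 2.278 μm/a
  Cl⁻ term: 0.0175·659.0^0.57·exp(0.008·86+0.085·22.3) = 9.371
  r_corr = 2.278 + 9.371 = 11.65 μm/a
Convert to mass loss: 11.65 μm/a × 7.14 g/cm³ = 83.18 g·m⁻²·a⁻¹

r_corr = 83.2 g·m⁻²·a⁻¹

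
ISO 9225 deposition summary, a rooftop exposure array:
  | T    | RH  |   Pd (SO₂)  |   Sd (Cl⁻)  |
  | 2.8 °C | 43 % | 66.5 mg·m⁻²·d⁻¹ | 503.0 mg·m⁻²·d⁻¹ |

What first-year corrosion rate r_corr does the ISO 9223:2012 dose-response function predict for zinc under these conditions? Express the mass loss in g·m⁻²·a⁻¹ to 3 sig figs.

r_corr = 11.0 g·m⁻²·a⁻¹

zinc: T≤10 °C ⇒ hinge +0.038·(2.8−10) = -0.2736
  sulphur-dioxide contribution → 0.4496 μm/a
  chloride contribution → 1.086 μm/a
  total first-year rate 1.535 μm/a
Convert to mass loss: 1.535 μm/a × 7.14 g/cm³ = 10.96 g·m⁻²·a⁻¹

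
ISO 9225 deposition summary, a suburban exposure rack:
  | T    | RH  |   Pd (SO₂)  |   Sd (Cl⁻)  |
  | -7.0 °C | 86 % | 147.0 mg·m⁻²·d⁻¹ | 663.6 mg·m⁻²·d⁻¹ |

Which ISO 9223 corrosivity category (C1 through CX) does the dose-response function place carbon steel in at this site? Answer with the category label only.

carbon steel: temperature factor f = +0.150·(-17.0) = -2.5500
  SO₂ term: 1.77·147.0^0.52·exp(0.02·86-2.5500) = 10.34
  Cl⁻ term: 0.102·663.6^0.62·exp(0.033·86+0.04·-7.0) = 73.98
  sum: 10.34 + 73.98 → r_corr = 84.32 μm/a
Category bounds: 80…200 μm/a bracket r_corr ⇒ C5

C5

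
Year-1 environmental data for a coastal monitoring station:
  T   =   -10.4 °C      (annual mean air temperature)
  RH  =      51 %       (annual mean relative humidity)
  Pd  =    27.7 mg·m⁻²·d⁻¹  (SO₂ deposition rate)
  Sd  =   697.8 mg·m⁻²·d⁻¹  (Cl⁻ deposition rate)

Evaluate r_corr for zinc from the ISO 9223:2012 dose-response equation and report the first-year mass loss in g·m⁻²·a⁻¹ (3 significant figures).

zinc: T≤10 °C ⇒ hinge +0.038·(-10.4−10) = -0.7752
  sulphur-dioxide contribution → 0.2676 μm/a
  chloride contribution → 0.4542 μm/a
  ⇒ r_corr(zinc) = 0.7218 μm/a
Convert to mass loss: 0.7218 μm/a × 7.14 g/cm³ = 5.154 g·m⁻²·a⁻¹

r_corr = 5.15 g·m⁻²·a⁻¹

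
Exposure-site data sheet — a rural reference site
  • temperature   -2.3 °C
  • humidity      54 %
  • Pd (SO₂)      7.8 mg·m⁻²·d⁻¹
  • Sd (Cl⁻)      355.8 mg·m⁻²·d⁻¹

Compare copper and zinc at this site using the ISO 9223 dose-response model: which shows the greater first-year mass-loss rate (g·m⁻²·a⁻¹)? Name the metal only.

copper: f(T) = +0.126·(T−10) [T≤10 °C] = -1.5498
  sulphur-dioxide contribution → 0.04643 μm/a
  chloride contribution → 0.3125 μm/a
  total first-year rate 0.3589 μm/a
  mass loss = 0.3589 μm/a × 8.96 g/cm³ = 3.216 g·m⁻²·a⁻¹
zinc: T≤10 °C ⇒ hinge +0.038·(-2.3−10) = -0.4674
  sulphur-dioxide contribution → 0.2393 μm/a
  chloride contribution → 0.6309 μm/a
  total first-year rate 0.8701 μm/a
  mass loss = 0.8701 μm/a × 7.14 g/cm³ = 6.213 g·m⁻²·a⁻¹
Ordering by g·m⁻²·a⁻¹: zinc (6.21) > copper (3.22)

zinc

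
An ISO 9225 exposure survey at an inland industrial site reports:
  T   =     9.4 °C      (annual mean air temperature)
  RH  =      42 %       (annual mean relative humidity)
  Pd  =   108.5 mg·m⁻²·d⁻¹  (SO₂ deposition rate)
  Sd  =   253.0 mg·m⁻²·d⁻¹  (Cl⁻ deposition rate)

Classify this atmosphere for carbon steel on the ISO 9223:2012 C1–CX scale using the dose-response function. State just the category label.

C4

carbon steel: T≤10 °C ⇒ hinge +0.150·(9.4−10) = -0.0900
  SO₂ term: 1.77·108.5^0.52·exp(0.02·42-0.0900) = 42.87
  Sd branch = 0.102·Sd^0.62·e^(0.033·RH+0.04·T) = 18.36 μm/a
  sum: 42.87 + 18.36 → r_corr = 61.22 μm/a
Category bounds: 50…80 μm/a bracket r_corr ⇒ C4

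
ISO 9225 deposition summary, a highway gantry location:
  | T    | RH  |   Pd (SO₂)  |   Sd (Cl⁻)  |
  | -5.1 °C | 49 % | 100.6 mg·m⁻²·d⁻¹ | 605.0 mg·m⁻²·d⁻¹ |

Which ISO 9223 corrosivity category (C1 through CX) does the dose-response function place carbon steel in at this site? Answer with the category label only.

carbon steel: temperature factor f = +0.150·(-15.1) = -2.2650
  sulphur-dioxide contribution → 5.386 μm/a
  chloride contribution → 22.23 μm/a
  total first-year rate 27.62 μm/a
27.6 μm/a falls in (25, 50] for carbon steel → category C3

C3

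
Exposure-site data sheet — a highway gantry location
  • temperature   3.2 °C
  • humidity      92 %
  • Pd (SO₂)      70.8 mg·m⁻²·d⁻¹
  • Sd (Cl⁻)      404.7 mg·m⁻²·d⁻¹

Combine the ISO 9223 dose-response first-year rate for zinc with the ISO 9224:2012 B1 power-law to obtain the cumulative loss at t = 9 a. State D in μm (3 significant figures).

D(9) = 35.4 μm

zinc: temperature factor f = +0.038·(-6.8) = -0.2584
  sulphur-dioxide contribution → 4.47 μm/a
  chloride contribution → 1.468 μm/a
  total first-year rate 5.939 μm/a
ISO 9224: D(t) = r_corr · t^b with b = 0.813 (zinc, B1)
  D(9) = 5.939 × 9^0.813 = 5.939 × 5.968 = 35.44 μm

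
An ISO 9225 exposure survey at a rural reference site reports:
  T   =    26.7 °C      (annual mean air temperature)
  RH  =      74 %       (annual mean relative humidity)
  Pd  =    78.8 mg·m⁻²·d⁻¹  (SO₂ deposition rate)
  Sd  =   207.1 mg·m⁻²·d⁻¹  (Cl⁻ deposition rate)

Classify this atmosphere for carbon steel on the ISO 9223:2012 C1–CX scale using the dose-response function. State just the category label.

C5

carbon steel: T>10 °C ⇒ hinge -0.054·(26.7−10) = -0.9018
  Pd branch = 1.77·Pd^0.52·e^(0.02·RH+f) = 30.57 μm/a
  Cl⁻ term: 0.102·207.1^0.62·exp(0.033·74+0.04·26.7) = 93.11
  sum: 30.57 + 93.11 → r_corr = 123.7 μm/a
Category bounds: 80…200 μm/a bracket r_corr ⇒ C5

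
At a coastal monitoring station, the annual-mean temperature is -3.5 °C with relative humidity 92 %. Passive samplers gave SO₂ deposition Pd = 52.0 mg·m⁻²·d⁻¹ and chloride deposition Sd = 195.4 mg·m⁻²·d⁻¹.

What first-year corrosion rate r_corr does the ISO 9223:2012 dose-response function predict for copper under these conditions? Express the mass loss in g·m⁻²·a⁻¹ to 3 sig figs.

copper: temperature factor f = +0.126·(-13.5) = -1.7010
  sulphur-dioxide contribution → 0.6153 μm/a
  chloride contribution → 0.9844 μm/a
  total first-year rate 1.6 μm/a
Convert to mass loss: 1.6 μm/a × 8.96 g/cm³ = 14.33 g·m⁻²·a⁻¹

r_corr = 14.3 g·m⁻²·a⁻¹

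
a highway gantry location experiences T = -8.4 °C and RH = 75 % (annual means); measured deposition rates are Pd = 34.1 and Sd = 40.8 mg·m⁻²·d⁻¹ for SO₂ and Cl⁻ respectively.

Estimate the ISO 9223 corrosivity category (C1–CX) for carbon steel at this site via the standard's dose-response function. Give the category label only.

carbon steel: f(T) = +0.150·(T−10) [T≤10 °C] = -2.7600
  sulphur-dioxide contribution → 3.146 μm/a
  chloride contribution → 8.633 μm/a
  total first-year rate 11.78 μm/a
11.8 μm/a falls in (1.3, 25] for carbon steel → category C2

C2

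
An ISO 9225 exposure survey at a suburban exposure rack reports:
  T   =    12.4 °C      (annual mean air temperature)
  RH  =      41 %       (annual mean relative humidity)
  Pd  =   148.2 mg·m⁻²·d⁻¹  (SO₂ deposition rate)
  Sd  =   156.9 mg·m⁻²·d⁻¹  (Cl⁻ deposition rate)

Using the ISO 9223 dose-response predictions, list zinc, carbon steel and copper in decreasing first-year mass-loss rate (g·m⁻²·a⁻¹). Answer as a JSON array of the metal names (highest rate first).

["carbon steel", "zinc", "copper"]

zinc: T>10 °C ⇒ hinge -0.071·(12.4−10) = -0.1704
  Pd branch = 0.0129·Pd^0.44·e^(0.046·RH+f) = 0.6469 μm/a
  Sd branch = 0.0175·Sd^0.57·e^(0.008·RH+0.085·T) = 1.244 μm/a
  r_corr = 0.6469 + 1.244 = 1.891 μm/a
  mass loss = 1.891 μm/a × 7.14 g/cm³ = 13.5 g·m⁻²·a⁻¹
carbon steel: T>10 °C ⇒ hinge -0.054·(12.4−10) = -0.1296
  Pd branch = 1.77·Pd^0.52·e^(0.02·RH+f) = 47.5 μm/a
  Sd branch = 0.102·Sd^0.62·e^(0.033·RH+0.04·T) = 14.89 μm/a
  r_corr = 47.5 + 14.89 = 62.39 μm/a
  mass loss = 62.39 μm/a × 7.85 g/cm³ = 489.7 g·m⁻²·a⁻¹
copper: temperature factor f = -0.080·(2.4) = -0.1920
  Pd branch = 0.0053·Pd^0.26·e^(0.059·RH+f) = 0.1802 μm/a
  Sd branch = 0.01025·Sd^0.27·e^(0.036·RH+0.049·T) = 0.3224 μm/a
  r_corr = 0.1802 + 0.3224 = 0.5027 μm/a
  mass loss = 0.5027 μm/a × 8.96 g/cm³ = 4.504 g·m⁻²·a⁻¹
Ordering by g·m⁻²·a⁻¹: carbon steel (490) > zinc (13.5) > copper (4.5)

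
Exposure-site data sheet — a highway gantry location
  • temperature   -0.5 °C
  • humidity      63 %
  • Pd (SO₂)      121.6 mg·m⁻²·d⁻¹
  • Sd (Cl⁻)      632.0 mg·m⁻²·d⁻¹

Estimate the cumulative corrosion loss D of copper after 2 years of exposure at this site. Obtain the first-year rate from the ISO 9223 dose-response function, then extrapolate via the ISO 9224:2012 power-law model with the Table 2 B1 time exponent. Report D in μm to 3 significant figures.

copper: T≤10 °C ⇒ hinge +0.126·(-0.5−10) = -1.3230
  Pd branch = 0.0053·Pd^0.26·e^(0.059·RH+f) = 0.2023 μm/a
  Sd branch = 0.01025·Sd^0.27·e^(0.036·RH+0.049·T) = 0.5511 μm/a
  sum: 0.2023 + 0.5511 → r_corr = 0.7535 μm/a
Power-law: D(2) = r_corr · 2^0.667
  D(2) = 0.7535 × 2^0.667 = 0.7535 × 1.588 = 1.196 μm

D(2) = 1.20 μm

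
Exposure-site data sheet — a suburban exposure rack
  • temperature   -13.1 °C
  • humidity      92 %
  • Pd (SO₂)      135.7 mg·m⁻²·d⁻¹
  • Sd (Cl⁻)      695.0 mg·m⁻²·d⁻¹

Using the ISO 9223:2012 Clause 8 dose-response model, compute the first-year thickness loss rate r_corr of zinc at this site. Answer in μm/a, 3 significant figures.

r_corr = 3.70 μm/a

zinc: T≤10 °C ⇒ hinge +0.038·(-13.1−10) = -0.8778
  sulphur-dioxide contribution → 3.204 μm/a
  chloride contribution → 0.5001 μm/a
  total first-year rate 3.704 μm/a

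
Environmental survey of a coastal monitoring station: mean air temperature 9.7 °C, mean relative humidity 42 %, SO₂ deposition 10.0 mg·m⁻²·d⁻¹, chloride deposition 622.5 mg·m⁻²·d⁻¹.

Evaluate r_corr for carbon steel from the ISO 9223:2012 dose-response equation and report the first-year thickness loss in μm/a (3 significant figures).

carbon steel: temperature factor f = +0.150·(-0.3) = -0.0450
  sulphur-dioxide contribution → 12.98 μm/a
  chloride contribution → 32.46 μm/a
  ⇒ r_corr(carbon steel) = 45.44 μm/a

r_corr = 45.4 μm/a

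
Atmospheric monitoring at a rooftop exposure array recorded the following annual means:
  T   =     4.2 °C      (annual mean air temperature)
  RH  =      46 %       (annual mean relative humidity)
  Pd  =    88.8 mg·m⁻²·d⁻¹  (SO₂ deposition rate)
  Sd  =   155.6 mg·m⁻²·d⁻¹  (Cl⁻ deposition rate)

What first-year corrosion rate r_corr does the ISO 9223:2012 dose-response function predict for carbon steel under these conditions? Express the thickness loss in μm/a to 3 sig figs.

r_corr = 31.8 μm/a

carbon steel: T≤10 °C ⇒ hinge +0.150·(4.2−10) = -0.8700
  sulphur-dioxide contribution → 19.18 μm/a
  chloride contribution → 12.59 μm/a
  total first-year rate 31.77 μm/a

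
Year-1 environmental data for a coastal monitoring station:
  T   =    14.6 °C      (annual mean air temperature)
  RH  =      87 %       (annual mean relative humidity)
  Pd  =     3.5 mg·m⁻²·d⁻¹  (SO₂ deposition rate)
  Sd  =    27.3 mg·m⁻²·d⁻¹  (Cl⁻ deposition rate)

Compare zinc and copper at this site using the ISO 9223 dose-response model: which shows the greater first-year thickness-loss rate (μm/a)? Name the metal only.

zinc: f(T) = -0.071·(T−10) [T>10 °C] = -0.3266
  SO₂ term: 0.0129·3.5^0.44·exp(0.046·87-0.3266) = 0.8835
  Sd branch = 0.0175·Sd^0.57·e^(0.008·RH+0.085·T) = 0.7996 μm/a
  r_corr = 0.8835 + 0.7996 = 1.683 μm/a
copper: f(T) = -0.080·(T−10) [T>10 °C] = -0.3680
  Pd branch = 0.0053·Pd^0.26·e^(0.059·RH+f) = 0.8613 μm/a
  Sd branch = 0.01025·Sd^0.27·e^(0.036·RH+0.049·T) = 1.173 μm/a
  r_corr = 0.8613 + 1.173 = 2.035 μm/a
Ordering by μm/a: copper (2.03) > zinc (1.68)

copper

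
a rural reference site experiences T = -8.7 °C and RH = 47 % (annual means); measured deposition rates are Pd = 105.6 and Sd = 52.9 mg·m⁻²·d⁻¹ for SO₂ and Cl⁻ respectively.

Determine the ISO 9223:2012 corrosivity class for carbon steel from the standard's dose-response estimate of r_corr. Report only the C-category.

carbon steel: T≤10 °C ⇒ hinge +0.150·(-8.7−10) = -2.8050
  SO₂ term: 1.77·105.6^0.52·exp(0.02·47-2.8050) = 3.093
  Sd branch = 0.102·Sd^0.62·e^(0.033·RH+0.04·T) = 3.977 μm/a
  sum: 3.093 + 3.977 → r_corr = 7.07 μm/a
ISO 9223 Table 2 (carbon steel): 1.3 < 7.07 ≤ 25 μm/a ⇒ C2

C2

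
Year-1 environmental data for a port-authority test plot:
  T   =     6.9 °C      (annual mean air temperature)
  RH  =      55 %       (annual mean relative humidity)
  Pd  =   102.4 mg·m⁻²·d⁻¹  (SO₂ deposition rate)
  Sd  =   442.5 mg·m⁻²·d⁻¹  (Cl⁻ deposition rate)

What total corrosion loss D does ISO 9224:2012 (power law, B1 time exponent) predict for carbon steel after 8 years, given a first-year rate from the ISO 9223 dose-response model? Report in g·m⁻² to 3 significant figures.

carbon steel: temperature factor f = +0.150·(-3.1) = -0.4650
  Pd branch = 1.77·Pd^0.52·e^(0.02·RH+f) = 37.08 μm/a
  Cl⁻ term: 0.102·442.5^0.62·exp(0.033·55+0.04·6.9) = 36.07
  r_corr = 37.08 + 36.07 = 73.15 μm/a
ISO 9224: D(t) = r_corr · t^b with b = 0.523 (carbon steel, B1)
  D(8) = 73.15 × 8^0.523 = 73.15 × 2.967 = 217 μm
  Mass loss = 217 μm × 7.85 g/cm³ = 1704 g·m⁻²

D(8) = 1.70e+03 g·m⁻²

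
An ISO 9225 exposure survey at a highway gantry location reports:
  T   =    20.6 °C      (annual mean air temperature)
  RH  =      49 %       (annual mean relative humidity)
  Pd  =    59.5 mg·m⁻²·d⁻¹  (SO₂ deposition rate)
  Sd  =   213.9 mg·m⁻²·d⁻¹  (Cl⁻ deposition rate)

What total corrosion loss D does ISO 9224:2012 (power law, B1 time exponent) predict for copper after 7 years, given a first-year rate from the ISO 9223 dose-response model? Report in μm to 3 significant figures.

copper: T>10 °C ⇒ hinge -0.080·(20.6−10) = -0.8480
  sulphur-dioxide contribution → 0.1183 μm/a
  chloride contribution → 0.6988 μm/a
  ⇒ r_corr(copper) = 0.8171 μm/a
Power-law: D(7) = r_corr · 7^0.667
  D(7) = 0.8171 × 7^0.667 = 0.8171 × 3.662 = 2.992 μm

D(7) = 2.99 μm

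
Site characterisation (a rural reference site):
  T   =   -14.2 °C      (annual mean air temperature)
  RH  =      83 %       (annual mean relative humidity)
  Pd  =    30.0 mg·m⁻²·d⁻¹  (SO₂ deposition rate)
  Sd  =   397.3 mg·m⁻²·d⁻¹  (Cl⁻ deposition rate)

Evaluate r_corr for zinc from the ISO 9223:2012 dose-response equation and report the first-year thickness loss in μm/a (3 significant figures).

zinc: temperature factor f = +0.038·(-24.2) = -0.9196
  SO₂ term: 0.0129·30.0^0.44·exp(0.046·83-0.9196) = 1.045
  Sd branch = 0.0175·Sd^0.57·e^(0.008·RH+0.085·T) = 0.3081 μm/a
  r_corr = 1.045 + 0.3081 = 1.354 μm/a

r_corr = 1.35 μm/a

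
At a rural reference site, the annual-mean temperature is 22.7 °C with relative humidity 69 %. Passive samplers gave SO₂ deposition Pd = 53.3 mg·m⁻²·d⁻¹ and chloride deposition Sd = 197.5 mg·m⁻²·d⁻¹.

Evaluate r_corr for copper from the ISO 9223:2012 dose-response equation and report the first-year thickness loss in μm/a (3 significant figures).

r_corr = 1.87 μm/a

copper: T>10 °C ⇒ hinge -0.080·(22.7−10) = -1.0160
  sulphur-dioxide contribution → 0.3162 μm/a
  chloride contribution → 1.557 μm/a
  ⇒ r_corr(copper) = 1.874 μm/a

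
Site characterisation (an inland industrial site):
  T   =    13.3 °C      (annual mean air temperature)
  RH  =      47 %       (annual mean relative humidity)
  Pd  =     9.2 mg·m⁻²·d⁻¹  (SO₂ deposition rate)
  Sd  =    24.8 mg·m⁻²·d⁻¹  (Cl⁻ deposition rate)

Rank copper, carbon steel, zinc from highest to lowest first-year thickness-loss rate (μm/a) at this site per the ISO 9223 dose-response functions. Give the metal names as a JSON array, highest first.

copper: temperature factor f = -0.080·(3.3) = -0.2640
  Pd branch = 0.0053·Pd^0.26·e^(0.059·RH+f) = 0.116 μm/a
  Cl⁻ term: 0.01025·24.8^0.27·exp(0.036·47+0.049·13.3) = 0.2541
  r_corr = 0.116 + 0.2541 = 0.3702 μm/a
carbon steel: T>10 °C ⇒ hinge -0.054·(13.3−10) = -0.1782
  Pd branch = 1.77·Pd^0.52·e^(0.02·RH+f) = 12.02 μm/a
  Sd branch = 0.102·Sd^0.62·e^(0.033·RH+0.04·T) = 5.995 μm/a
  r_corr = 12.02 + 5.995 = 18.02 μm/a
zinc: T>10 °C ⇒ hinge -0.071·(13.3−10) = -0.2343
  Pd branch = 0.0129·Pd^0.44·e^(0.046·RH+f) = 0.2354 μm/a
  Sd branch = 0.0175·Sd^0.57·e^(0.008·RH+0.085·T) = 0.4922 μm/a
  sum: 0.2354 + 0.4922 → r_corr = 0.7276 μm/a
Ordering by μm/a: carbon steel (18) > zinc (0.728) > copper (0.37)

["carbon steel", "zinc", "copper"]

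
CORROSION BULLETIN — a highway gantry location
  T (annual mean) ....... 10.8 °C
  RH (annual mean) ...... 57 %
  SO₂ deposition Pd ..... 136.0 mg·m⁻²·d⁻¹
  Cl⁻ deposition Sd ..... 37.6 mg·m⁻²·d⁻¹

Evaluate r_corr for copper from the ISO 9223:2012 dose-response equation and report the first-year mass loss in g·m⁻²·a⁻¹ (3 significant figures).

copper: f(T) = -0.080·(T−10) [T>10 °C] = -0.0640
  SO₂ term: 0.0053·136.0^0.26·exp(0.059·57-0.0640) = 0.5149
  Cl⁻ term: 0.01025·37.6^0.27·exp(0.036·57+0.049·10.8) = 0.3606
  r_corr = 0.5149 + 0.3606 = 0.8755 μm/a
Convert to mass loss: 0.8755 μm/a × 8.96 g/cm³ = 7.845 g·m⁻²·a⁻¹

r_corr = 7.84 g·m⁻²·a⁻¹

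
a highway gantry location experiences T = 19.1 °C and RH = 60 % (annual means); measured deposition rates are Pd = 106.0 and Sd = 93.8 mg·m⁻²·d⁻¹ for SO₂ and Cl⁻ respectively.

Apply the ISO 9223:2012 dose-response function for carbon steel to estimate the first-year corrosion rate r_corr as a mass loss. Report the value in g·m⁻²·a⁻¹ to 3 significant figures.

r_corr = 527 g·m⁻²·a⁻¹

carbon steel: f(T) = -0.054·(T−10) [T>10 °C] = -0.4914
  Pd branch = 1.77·Pd^0.52·e^(0.02·RH+f) = 40.63 μm/a
  Sd branch = 0.102·Sd^0.62·e^(0.033·RH+0.04·T) = 26.49 μm/a
  r_corr = 40.63 + 26.49 = 67.12 μm/a
Convert to mass loss: 67.12 μm/a × 7.85 g/cm³ = 526.9 g·m⁻²·a⁻¹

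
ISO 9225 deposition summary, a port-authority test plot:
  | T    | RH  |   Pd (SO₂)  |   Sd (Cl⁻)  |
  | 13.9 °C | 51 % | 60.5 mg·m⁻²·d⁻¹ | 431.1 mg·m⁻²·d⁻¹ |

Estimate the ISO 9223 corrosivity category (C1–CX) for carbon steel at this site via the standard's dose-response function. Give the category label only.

C4

carbon steel: T>10 °C ⇒ hinge -0.054·(13.9−10) = -0.2106
  SO₂ term: 1.77·60.5^0.52·exp(0.02·51-0.2106) = 33.57
  Sd branch = 0.102·Sd^0.62·e^(0.033·RH+0.04·T) = 41.16 μm/a
  sum: 33.57 + 41.16 → r_corr = 74.73 μm/a
74.7 μm/a falls in (50, 80] for carbon steel → category C4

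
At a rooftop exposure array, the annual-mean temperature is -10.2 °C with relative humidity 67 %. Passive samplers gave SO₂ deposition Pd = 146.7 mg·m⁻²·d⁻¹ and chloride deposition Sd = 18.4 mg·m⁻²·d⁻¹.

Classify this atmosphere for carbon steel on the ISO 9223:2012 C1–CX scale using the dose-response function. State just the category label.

C2

carbon steel: f(T) = +0.150·(T−10) [T≤10 °C] = -3.0300
  sulphur-dioxide contribution → 4.371 μm/a
  chloride contribution → 3.765 μm/a
  ⇒ r_corr(carbon steel) = 8.136 μm/a
8.14 μm/a falls in (1.3, 25] for carbon steel → category C2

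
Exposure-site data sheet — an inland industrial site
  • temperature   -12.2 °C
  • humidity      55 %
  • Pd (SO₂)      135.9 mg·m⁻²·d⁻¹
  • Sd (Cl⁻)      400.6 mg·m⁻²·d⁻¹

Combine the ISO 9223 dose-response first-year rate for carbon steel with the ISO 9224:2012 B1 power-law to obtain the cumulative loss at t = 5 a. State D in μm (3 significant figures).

carbon steel: T≤10 °C ⇒ hinge +0.150·(-12.2−10) = -3.3300
  sulphur-dioxide contribution → 2.448 μm/a
  chloride contribution → 15.8 μm/a
  total first-year rate 18.25 μm/a
ISO 9224: D(t) = r_corr · t^b with b = 0.523 (carbon steel, B1)
  D(5) = 18.25 × 5^0.523 = 18.25 × 2.32 = 42.34 μm

D(5) = 42.3 μm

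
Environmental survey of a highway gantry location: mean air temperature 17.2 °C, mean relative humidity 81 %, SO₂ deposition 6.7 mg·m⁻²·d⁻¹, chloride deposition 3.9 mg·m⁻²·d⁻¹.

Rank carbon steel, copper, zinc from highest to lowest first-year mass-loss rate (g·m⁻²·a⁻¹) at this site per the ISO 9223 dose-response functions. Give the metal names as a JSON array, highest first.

["carbon steel", "copper", "zinc"]

carbon steel: temperature factor f = -0.054·(7.2) = -0.3888
  SO₂ term: 1.77·6.7^0.52·exp(0.02·81-0.3888) = 16.3
  Cl⁻ term: 0.102·3.9^0.62·exp(0.033·81+0.04·17.2) = 6.835
  sum: 16.3 + 6.835 → r_corr = 23.14 μm/a
  mass loss = 23.14 μm/a × 7.85 g/cm³ = 181.6 g·m⁻²·a⁻¹
copper: T>10 °C ⇒ hinge -0.080·(17.2−10) = -0.5760
  SO₂ term: 0.0053·6.7^0.26·exp(0.059·81-0.5760) = 0.5813
  Cl⁻ term: 0.01025·3.9^0.27·exp(0.036·81+0.049·17.2) = 0.6349
  r_corr = 0.5813 + 0.6349 = 1.216 μm/a
  mass loss = 1.216 μm/a × 8.96 g/cm³ = 10.9 g·m⁻²·a⁻¹
zinc: temperature factor f = -0.071·(7.2) = -0.5112
  Pd branch = 0.0129·Pd^0.44·e^(0.046·RH+f) = 0.7417 μm/a
  Sd branch = 0.0175·Sd^0.57·e^(0.008·RH+0.085·T) = 0.3135 μm/a
  r_corr = 0.7417 + 0.3135 = 1.055 μm/a
  mass loss = 1.055 μm/a × 7.14 g/cm³ = 7.535 g·m⁻²·a⁻¹
Ordering by g·m⁻²·a⁻¹: carbon steel (182) > copper (10.9) > zinc (7.53)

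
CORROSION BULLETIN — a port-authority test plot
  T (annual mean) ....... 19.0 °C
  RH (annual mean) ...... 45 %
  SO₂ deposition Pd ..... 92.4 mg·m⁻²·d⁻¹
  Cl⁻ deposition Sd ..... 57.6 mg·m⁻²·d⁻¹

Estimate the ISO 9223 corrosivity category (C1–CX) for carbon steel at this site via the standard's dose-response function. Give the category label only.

C3

carbon steel: temperature factor f = -0.054·(9.0) = -0.4860
  SO₂ term: 1.77·92.4^0.52·exp(0.02·45-0.4860) = 28.18
  Sd branch = 0.102·Sd^0.62·e^(0.033·RH+0.04·T) = 11.89 μm/a
  sum: 28.18 + 11.89 → r_corr = 40.07 μm/a
ISO 9223 Table 2 (carbon steel): 25 < 40.1 ≤ 50 μm/a ⇒ C3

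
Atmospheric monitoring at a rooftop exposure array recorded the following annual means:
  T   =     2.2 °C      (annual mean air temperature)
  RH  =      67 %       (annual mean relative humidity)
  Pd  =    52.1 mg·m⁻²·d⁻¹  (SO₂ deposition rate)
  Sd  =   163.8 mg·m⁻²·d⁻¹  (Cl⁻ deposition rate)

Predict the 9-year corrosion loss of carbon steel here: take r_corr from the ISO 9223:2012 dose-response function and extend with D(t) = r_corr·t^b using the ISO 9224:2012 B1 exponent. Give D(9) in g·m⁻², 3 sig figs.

carbon steel: temperature factor f = +0.150·(-7.8) = -1.1700
  SO₂ term: 1.77·52.1^0.52·exp(0.02·67-1.1700) = 16.39
  Sd branch = 0.102·Sd^0.62·e^(0.033·RH+0.04·T) = 23.98 μm/a
  r_corr = 16.39 + 23.98 = 40.37 μm/a
ISO 9224: D(t) = r_corr · t^b with b = 0.523 (carbon steel, B1)
  D(9) = 40.37 × 9^0.523 = 40.37 × 3.156 = 127.4 μm
  Mass loss = 127.4 μm × 7.85 g/cm³ = 1000 g·m⁻²

D(9) = 1.00e+03 g·m⁻²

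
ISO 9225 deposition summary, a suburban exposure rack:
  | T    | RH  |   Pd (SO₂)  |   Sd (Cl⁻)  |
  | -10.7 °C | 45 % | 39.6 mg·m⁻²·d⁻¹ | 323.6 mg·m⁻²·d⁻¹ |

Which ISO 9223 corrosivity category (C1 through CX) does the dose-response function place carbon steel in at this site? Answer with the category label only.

carbon steel: f(T) = +0.150·(T−10) [T≤10 °C] = -3.1050
  sulphur-dioxide contribution → 1.322 μm/a
  chloride contribution → 10.56 μm/a
  ⇒ r_corr(carbon steel) = 11.89 μm/a
ISO 9223 Table 2 (carbon steel): 1.3 < 11.9 ≤ 25 μm/a ⇒ C2

C2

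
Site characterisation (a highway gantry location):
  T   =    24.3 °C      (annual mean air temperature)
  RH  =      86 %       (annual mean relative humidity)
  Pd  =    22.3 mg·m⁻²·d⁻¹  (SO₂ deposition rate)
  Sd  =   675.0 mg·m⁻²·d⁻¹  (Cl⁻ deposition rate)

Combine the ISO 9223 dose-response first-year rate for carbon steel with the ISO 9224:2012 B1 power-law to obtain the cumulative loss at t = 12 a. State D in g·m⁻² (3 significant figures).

carbon steel: f(T) = -0.054·(T−10) [T>10 °C] = -0.7722
  Pd branch = 1.77·Pd^0.52·e^(0.02·RH+f) = 22.95 μm/a
  Sd branch = 0.102·Sd^0.62·e^(0.033·RH+0.04·T) = 261.5 μm/a
  r_corr = 22.95 + 261.5 = 284.4 μm/a
ISO 9224: D(t) = r_corr · t^b with b = 0.523 (carbon steel, B1)
  D(12) = 284.4 × 12^0.523 = 284.4 × 3.668 = 1043 μm
  Mass loss = 1043 μm × 7.85 g/cm³ = 8189 g·m⁻²

D(12) = 8.19e+03 g·m⁻²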